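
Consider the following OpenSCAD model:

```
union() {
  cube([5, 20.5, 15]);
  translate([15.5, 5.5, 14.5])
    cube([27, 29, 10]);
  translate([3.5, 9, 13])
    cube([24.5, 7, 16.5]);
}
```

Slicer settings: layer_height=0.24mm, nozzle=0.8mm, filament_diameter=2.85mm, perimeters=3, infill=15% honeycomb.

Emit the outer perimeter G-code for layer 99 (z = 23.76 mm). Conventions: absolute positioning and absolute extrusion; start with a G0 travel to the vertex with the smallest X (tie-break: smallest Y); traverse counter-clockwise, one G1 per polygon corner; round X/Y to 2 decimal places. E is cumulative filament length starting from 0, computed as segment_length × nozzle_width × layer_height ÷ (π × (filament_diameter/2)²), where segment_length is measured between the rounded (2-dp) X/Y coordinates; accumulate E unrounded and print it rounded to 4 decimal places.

At z = 23.76 mm: the cube does not reach this height (z outside [0, 15]); the 27×29 cube at (15.5, 5.5) contributes its full rectangle; the cube at (3.5, 9) is present — its section is the full 24.5×7 rectangle; Combining (union): the regions partially overlap (shared area 87.50 mm²), so overlapping operands fuse into one piece — 1 connected region. The outline is a single polygon with 8 vertices. Extrusion per mm of travel: 0.8 × 0.24 / (π × 1.425²) = 0.030097. Accumulating E over each segment gives final E = 4.0932.

G0 X3.50 Y9.00 Z23.76
G1 X15.50 Y9.00 E0.3612
G1 X15.50 Y5.50 E0.4665
G1 X42.50 Y5.50 E1.2791
G1 X42.50 Y34.50 E2.1519
G1 X15.50 Y34.50 E2.9645
G1 X15.50 Y16.00 E3.5213
G1 X3.50 Y16.00 E3.8825
G1 X3.50 Y9.00 E4.0932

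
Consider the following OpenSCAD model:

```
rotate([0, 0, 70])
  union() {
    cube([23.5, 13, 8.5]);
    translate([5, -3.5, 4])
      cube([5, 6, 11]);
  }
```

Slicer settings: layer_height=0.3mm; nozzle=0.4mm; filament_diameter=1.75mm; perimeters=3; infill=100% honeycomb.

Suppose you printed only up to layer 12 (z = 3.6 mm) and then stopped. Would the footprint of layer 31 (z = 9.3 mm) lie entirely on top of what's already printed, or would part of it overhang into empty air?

part overhangs

Compare the two slices. At z = 3.6: the cube (footprint 23.5×13) is included at this height (area 305.50 mm²); the cube at (5, -3.5) does not reach this height (z outside [4, 15]); Merging all regions: only the 23.5×13 cube is present, so the union is just that shape — area = 305.50 mm²; (whole slice rotated 70° about Z — lengths, areas and connectivity unchanged). At z = 9.3: the cube is absent (z outside [0, 8.5]); the cube at (5, -3.5) (footprint 5×6) is included at this height (area 30.00 mm²); Combining (union): only the 5×6 cube at (5, -3.5) is present, so the union is just that shape — area = 30.00 mm²; (whole slice rotated 70° about Z — lengths, areas and connectivity unchanged). Checking containment: at z = 9.3 the cross-section extends beyond the z = 3.6 cross-section by about 17.50 mm².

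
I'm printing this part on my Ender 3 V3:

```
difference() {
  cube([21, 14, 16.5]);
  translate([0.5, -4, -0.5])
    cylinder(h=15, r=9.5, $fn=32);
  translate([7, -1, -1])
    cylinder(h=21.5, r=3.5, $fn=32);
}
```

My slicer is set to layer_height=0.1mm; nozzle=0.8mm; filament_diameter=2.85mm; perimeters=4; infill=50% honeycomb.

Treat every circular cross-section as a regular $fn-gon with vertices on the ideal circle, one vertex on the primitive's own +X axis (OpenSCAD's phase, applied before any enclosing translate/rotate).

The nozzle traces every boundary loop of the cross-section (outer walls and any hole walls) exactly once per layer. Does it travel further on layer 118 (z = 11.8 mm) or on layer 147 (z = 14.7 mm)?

layer 147 (z = 14.7 mm)

Layer 118 (z = 11.8): the cube is present — its section is the full 21×14 rectangle (perimeter 70.00 mm); the r=9.5 cylinder at (0.5, -4) contributes a regular 32-gon of circumradius 9.5 (perimeter = 2·32·9.500·sin(180°/32) = 59.59 mm); the cylinder at (7, -1): section is a regular 32-gon, circumradius r=3.5 (perimeter = 2·32·3.500·sin(180°/32) = 21.96 mm); Subtracting the remaining from the first: starting from the 21×14 cube, the r=9.5 cylinder at (0.5, -4) partially overlaps it — only the 36.44 mm² overlap (of its 281.71 mm²) is removed, clipping the outline; the r=3.5 cylinder at (7, -1) partially overlaps it — only the 2.81 mm² overlap (of its 38.24 mm²) is removed, clipping the outline — boundary = 66.54 mm. So its perimeter = 66.54 mm. Layer 147 (z = 14.7): the 21×14 cube contributes its full rectangle (perimeter 70.00 mm); the cylinder at (0.5, -4) is not intersected at this z (z outside [-0.5, 14.5]); the cylinder at (7, -1): section is a regular 32-gon, circumradius r=3.5 (perimeter = 2·32·3.500·sin(180°/32) = 21.96 mm); Taking the first minus the rest: starting from the 21×14 cube, the r=3.5 cylinder at (7, -1) partially overlaps it — only the 12.24 mm² overlap (of its 38.24 mm²) is removed, clipping the outline — boundary = 72.27 mm. So its perimeter = 72.27 mm. Layer 147 is larger (72.27 vs 66.54 mm).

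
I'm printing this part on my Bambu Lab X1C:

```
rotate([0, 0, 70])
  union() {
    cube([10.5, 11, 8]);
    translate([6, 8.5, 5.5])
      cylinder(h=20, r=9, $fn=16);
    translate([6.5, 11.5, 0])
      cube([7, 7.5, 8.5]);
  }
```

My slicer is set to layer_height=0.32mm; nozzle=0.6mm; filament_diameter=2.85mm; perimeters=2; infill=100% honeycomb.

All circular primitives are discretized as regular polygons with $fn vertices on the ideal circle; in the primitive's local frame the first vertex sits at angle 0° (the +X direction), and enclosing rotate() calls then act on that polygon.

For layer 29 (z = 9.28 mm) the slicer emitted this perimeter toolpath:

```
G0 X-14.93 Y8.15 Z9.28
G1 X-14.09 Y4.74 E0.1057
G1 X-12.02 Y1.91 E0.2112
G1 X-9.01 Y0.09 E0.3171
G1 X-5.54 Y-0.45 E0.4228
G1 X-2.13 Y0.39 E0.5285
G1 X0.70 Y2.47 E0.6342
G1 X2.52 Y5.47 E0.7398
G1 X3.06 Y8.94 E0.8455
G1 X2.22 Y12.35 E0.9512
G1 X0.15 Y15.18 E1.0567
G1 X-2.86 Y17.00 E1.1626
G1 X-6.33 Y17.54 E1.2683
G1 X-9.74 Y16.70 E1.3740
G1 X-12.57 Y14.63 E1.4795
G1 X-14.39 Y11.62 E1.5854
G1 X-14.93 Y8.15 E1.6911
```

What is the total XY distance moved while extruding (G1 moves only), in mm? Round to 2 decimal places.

56.19 mm

Sum the Euclidean lengths of each G1 segment: total = 56.19 mm.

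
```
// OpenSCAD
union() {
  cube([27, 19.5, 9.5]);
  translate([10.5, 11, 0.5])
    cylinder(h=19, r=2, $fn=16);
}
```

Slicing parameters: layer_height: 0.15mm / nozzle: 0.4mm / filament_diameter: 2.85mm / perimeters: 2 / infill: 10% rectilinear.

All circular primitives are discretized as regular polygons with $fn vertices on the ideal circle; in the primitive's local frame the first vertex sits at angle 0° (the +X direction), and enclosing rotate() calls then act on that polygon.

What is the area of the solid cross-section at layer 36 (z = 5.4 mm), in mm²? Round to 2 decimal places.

526.50 mm²

At z = 5.4 mm: the cube is present — its section is the full 27×19.5 rectangle (area 526.50 mm²); the cylinder at (10.5, 11): section is a regular 16-gon, circumradius r=2 (area = (16/2)·2.000²·sin(360°/16) = 12.25 mm²); Merging all regions: the r=2 cylinder at (10.5, 11) lies entirely inside the 27×19.5 cube, so the union is just the 27×19.5 cube — area = 526.50 mm². Overall, the cross-section is a single solid region. Net area = 526.50 mm².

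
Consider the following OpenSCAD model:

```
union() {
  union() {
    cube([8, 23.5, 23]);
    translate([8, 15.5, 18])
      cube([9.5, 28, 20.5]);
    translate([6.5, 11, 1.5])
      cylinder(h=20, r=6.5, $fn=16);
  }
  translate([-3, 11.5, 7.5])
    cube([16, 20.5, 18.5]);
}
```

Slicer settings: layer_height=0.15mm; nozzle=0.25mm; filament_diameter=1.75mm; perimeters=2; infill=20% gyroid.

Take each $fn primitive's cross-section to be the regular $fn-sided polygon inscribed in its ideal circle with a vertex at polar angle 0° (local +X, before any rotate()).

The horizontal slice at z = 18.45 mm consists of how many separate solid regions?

1

At z = 18.45 mm: the cube (footprint 8×23.5) is included at this height; the cube at (8, 15.5) is present — its section is the full 9.5×28 rectangle; the r=6.5 cylinder at (6.5, 11) contributes a regular 16-gon of circumradius 6.5; Combining (union): the regions partially overlap (shared area 87.00 mm²), so overlapping operands fuse into one piece — 1 connected region; the 16×20.5 cube at (-3, 11.5) contributes its full rectangle; Merging all regions: the regions partially overlap (shared area 195.56 mm²), so overlapping operands fuse into one piece — 1 connected region. The result has 1 disconnected region.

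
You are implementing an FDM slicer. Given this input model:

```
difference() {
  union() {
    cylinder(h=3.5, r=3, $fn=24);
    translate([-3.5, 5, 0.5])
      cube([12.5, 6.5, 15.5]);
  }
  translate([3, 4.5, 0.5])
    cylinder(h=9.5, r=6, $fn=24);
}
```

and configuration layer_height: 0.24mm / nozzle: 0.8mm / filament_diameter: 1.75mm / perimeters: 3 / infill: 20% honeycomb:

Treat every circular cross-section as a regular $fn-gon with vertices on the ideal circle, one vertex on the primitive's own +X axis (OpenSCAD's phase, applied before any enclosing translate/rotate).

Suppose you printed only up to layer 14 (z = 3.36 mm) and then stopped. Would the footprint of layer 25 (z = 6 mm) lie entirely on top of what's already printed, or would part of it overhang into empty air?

Compare the two slices. At z = 3.36: the cylinder: section is a regular 24-gon, circumradius r=3 (area = (24/2)·3.000²·sin(360°/24) = 27.95 mm²); the 12.5×6.5 cube at (-3.5, 5) contributes its full rectangle (area 81.25 mm²); Merging all regions: the 2 present regions are separate (no shared area or edge), so areas and boundary lengths simply add and each stays a separate island — area = 109.20 mm²; the r=6 cylinder at (3, 4.5) contributes a regular 24-gon of circumradius 6 (area = (24/2)·6.000²·sin(360°/24) = 111.81 mm²); Taking the first minus the rest: starting from that combined region (109.20 mm²), the r=6 cylinder at (3, 4.5) partially overlaps it — only the 65.70 mm² overlap (of its 111.81 mm²) is removed, clipping the outline — area = 43.51 mm². At z = 6: the cylinder is absent (z outside [0, 3.5]); the cube at (-3.5, 5) is present — its section is the full 12.5×6.5 rectangle (area 81.25 mm²); Taking the union: only the 12.5×6.5 cube at (-3.5, 5) is present, so the union is just that shape — area = 81.25 mm²; the r=6 cylinder at (3, 4.5) gives a regular 24-gon of circumradius 6 (constant along its height) (area = (24/2)·6.000²·sin(360°/24) = 111.81 mm²); After the difference (first − rest): starting from the result so far (81.25 mm²), the r=6 cylinder at (3, 4.5) partially overlaps it — only the 49.94 mm² overlap (of its 111.81 mm²) is removed, clipping the outline — area = 31.31 mm². Checking containment: the cross-section at z = 6 is a subset of the cross-section at z = 3.36.

entirely on top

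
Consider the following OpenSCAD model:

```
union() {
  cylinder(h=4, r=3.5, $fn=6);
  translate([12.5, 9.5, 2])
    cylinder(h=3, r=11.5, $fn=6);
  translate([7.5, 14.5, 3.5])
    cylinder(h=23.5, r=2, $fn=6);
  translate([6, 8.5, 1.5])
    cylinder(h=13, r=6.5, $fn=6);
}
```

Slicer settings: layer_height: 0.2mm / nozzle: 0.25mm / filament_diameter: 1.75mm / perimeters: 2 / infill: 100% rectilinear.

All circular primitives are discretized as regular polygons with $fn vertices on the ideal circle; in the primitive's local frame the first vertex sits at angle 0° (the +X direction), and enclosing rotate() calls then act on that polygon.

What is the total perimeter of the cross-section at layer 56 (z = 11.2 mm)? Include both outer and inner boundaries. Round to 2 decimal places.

At z = 11.2 mm: the cylinder does not reach this height (z outside [0, 4]); the cylinder at (12.5, 9.5) does not reach this height (z outside [2, 5]); the cylinder at (7.5, 14.5): section is a regular 6-gon, circumradius r=2 (perimeter = 2·6·2.000·sin(180°/6) = 12.00 mm); the r=6.5 cylinder at (6, 8.5) contributes a regular 6-gon of circumradius 6.5 (perimeter = 2·6·6.500·sin(180°/6) = 39.00 mm); Merging all regions: the regions partially overlap (shared area 3.79 mm²), so the edge portions inside another operand are dropped and the merged outline is re-measured after clipping — boundary = 42.32 mm. Overall, the cross-section is a single solid region. Total boundary length (outer) = 42.32 mm.

42.32 mm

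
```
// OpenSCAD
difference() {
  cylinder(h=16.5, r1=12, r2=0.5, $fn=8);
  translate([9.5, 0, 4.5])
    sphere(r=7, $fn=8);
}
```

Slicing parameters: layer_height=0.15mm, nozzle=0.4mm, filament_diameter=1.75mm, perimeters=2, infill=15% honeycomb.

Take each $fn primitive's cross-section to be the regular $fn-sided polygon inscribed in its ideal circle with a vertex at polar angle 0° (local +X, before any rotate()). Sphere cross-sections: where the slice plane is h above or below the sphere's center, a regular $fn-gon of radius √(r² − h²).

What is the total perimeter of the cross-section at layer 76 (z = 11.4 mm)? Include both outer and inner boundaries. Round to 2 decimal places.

24.83 mm

At z = 11.4 mm: the cone contributes a regular 8-gon of circumradius 4.055 (interpolated between r1=12 and r2=0.5 at t=0.691) (perimeter = 2·8·4.055·sin(180°/8) = 24.83 mm); the r=7 sphere at (9.5, 0) contributes a regular 8-gon of circumradius √(7²−6.9²) = 1.179 (perimeter = 2·8·1.179·sin(180°/8) = 7.22 mm); Taking the first minus the rest: starting from the cone, the r=7 sphere at (9.5, 0) misses the remaining region (no effect) — boundary = 24.83 mm. Overall, the cross-section is a single solid region. Total boundary length (outer) = 24.83 mm.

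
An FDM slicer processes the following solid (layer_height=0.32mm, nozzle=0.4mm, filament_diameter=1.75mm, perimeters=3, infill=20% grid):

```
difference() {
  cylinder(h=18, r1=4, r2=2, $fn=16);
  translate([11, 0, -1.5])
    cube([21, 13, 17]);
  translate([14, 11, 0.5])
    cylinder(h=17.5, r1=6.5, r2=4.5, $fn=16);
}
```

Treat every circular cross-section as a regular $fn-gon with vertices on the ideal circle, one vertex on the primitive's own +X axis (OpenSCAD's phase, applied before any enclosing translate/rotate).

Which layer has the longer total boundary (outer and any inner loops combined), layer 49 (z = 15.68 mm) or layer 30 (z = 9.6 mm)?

Layer 49 (z = 15.68): the cone: at t=0.871 of its height the radius interpolates to r₁+(r₂−r₁)t = 2.258, giving a regular 16-gon of that circumradius (perimeter = 2·16·2.258·sin(180°/16) = 14.10 mm); the cube at (11, 0) is absent (z outside [-1.5, 15.5]); the cone at (14, 11): at t=0.867 of its height the radius interpolates to r₁+(r₂−r₁)t = 4.765, giving a regular 16-gon of that circumradius (perimeter = 2·16·4.765·sin(180°/16) = 29.75 mm); Subtracting the remaining from the first: starting from the cone, the cone at (14, 11) misses the remaining region (no effect) — boundary = 14.10 mm. So its perimeter = 14.10 mm. Layer 30 (z = 9.6): the cone contributes a regular 16-gon of circumradius 2.933 (interpolated between r1=4 and r2=2 at t=0.533) (perimeter = 2·16·2.933·sin(180°/16) = 18.31 mm); the cube at (11, 0) (footprint 21×13) is included at this height (perimeter 68.00 mm); the cone at (14, 11): at t=0.520 of its height the radius interpolates to r₁+(r₂−r₁)t = 5.460, giving a regular 16-gon of that circumradius (perimeter = 2·16·5.460·sin(180°/16) = 34.09 mm); Taking the first minus the rest: starting from the cone, the 21×13 cube at (11, 0) misses the remaining region (no effect); the cone at (14, 11) misses the remaining region (no effect) — boundary = 18.31 mm. So its perimeter = 18.31 mm. Layer 30 is larger (18.31 vs 14.10 mm).

layer 30 (z = 9.6 mm)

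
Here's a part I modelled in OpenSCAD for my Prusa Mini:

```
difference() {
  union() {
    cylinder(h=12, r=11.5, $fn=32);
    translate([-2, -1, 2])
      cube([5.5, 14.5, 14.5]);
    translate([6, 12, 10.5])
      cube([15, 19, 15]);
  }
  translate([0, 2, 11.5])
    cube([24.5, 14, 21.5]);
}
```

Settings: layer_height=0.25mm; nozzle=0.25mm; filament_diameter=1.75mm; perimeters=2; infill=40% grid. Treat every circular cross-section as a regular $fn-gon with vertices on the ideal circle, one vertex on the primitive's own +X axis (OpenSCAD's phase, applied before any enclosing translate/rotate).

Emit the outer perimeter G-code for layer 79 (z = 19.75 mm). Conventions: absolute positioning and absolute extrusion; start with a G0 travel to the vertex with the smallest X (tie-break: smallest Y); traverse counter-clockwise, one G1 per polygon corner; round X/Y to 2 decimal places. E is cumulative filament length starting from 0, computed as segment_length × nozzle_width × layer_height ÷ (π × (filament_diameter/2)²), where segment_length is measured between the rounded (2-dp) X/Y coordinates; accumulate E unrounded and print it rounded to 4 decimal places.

At z = 19.75 mm: the cylinder does not reach this height (z outside [0, 12]); the cube at (-2, -1) is not intersected at this z (z outside [2, 16.5]); the cube at (6, 12) is present — its section is the full 15×19 rectangle; Taking the union: only the 15×19 cube at (6, 12) is present, so the union is just that shape — 1 connected region; the cube at (0, 2) is present — its section is the full 24.5×14 rectangle; After the difference (first − rest): starting from that combined region, the 24.5×14 cube at (0, 2) partially overlaps it — only the 60.00 mm² overlap (of its 343.00 mm²) is removed, clipping the outline — 1 connected region. The outline is a single polygon with 4 vertices. Extrusion per mm of travel: 0.25 × 0.25 / (π × 0.875²) = 0.025984. Accumulating E over each segment gives final E = 1.5591.

G0 X6.00 Y16.00 Z19.75
G1 X21.00 Y16.00 E0.3898
G1 X21.00 Y31.00 E0.7795
G1 X6.00 Y31.00 E1.1693
G1 X6.00 Y16.00 E1.5591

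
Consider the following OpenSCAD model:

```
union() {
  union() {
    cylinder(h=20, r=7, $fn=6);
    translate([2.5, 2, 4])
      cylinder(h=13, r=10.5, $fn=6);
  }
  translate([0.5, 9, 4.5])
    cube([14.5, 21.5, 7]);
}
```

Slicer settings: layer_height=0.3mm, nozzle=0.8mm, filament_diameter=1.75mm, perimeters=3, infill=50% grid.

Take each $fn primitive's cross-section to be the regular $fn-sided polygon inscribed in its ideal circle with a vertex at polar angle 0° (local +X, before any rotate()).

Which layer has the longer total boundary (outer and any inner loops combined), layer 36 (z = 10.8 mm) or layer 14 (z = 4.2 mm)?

layer 36 (z = 10.8 mm)

Layer 36 (z = 10.8): the r=7 cylinder gives a regular 6-gon of circumradius 7 (constant along its height) (perimeter = 2·6·7.000·sin(180°/6) = 42.00 mm); the r=10.5 cylinder at (2.5, 2) contributes a regular 6-gon of circumradius 10.5 (perimeter = 2·6·10.500·sin(180°/6) = 63.00 mm); Merging all regions: the regions partially overlap (shared area 126.36 mm²), so the edge portions inside another operand are dropped and the merged outline is re-measured after clipping — boundary = 63.15 mm; the cube at (0.5, 9) is present — its section is the full 14.5×21.5 rectangle (perimeter 72.00 mm); Taking the union: the regions partially overlap (shared area 16.44 mm²), so the edge portions inside another operand are dropped and the merged outline is re-measured after clipping — boundary = 114.94 mm. So its perimeter = 114.94 mm. Layer 14 (z = 4.2): the r=7 cylinder contributes a regular 6-gon of circumradius 7 (perimeter = 2·6·7.000·sin(180°/6) = 42.00 mm); the r=10.5 cylinder at (2.5, 2) contributes a regular 6-gon of circumradius 10.5 (perimeter = 2·6·10.500·sin(180°/6) = 63.00 mm); Combining (union): the regions partially overlap (shared area 126.36 mm²), so the edge portions inside another operand are dropped and the merged outline is re-measured after clipping — boundary = 63.15 mm; the cube at (0.5, 9) does not reach this height (z outside [4.5, 11.5]); Combining (union): only that combined region is present, so the union is just that shape — boundary = 63.15 mm. So its perimeter = 63.15 mm. Layer 36 is larger (114.94 vs 63.15 mm).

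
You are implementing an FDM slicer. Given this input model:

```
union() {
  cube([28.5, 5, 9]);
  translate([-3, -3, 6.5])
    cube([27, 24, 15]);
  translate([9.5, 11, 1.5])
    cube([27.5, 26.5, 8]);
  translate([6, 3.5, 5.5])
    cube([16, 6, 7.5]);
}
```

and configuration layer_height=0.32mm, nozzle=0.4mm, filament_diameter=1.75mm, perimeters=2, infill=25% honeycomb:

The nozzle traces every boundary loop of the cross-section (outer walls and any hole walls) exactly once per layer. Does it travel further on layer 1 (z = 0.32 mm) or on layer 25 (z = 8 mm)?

Layer 1 (z = 0.32): the cube is present — its section is the full 28.5×5 rectangle (perimeter 67.00 mm); the cube at (-3, -3) does not reach this height (z outside [6.5, 21.5]); the cube at (9.5, 11) is absent (z outside [1.5, 9.5]); the cube at (6, 3.5) is absent (z outside [5.5, 13]); Combining (union): only the 28.5×5 cube is present, so the union is just that shape — boundary = 67.00 mm. So its perimeter = 67.00 mm. Layer 25 (z = 8): the cube (footprint 28.5×5) is included at this height (perimeter 67.00 mm); the cube at (-3, -3) (footprint 27×24) is included at this height (perimeter 102.00 mm); the cube at (9.5, 11) (footprint 27.5×26.5) is included at this height (perimeter 108.00 mm); the cube at (6, 3.5) (footprint 16×6) is included at this height (perimeter 44.00 mm); Taking the union: the regions partially overlap (shared area 361.00 mm²), so the edge portions inside another operand are dropped and the merged outline is re-measured after clipping — boundary = 170.00 mm. So its perimeter = 170.00 mm. Layer 25 is larger (170.00 vs 67.00 mm).

layer 25 (z = 8 mm)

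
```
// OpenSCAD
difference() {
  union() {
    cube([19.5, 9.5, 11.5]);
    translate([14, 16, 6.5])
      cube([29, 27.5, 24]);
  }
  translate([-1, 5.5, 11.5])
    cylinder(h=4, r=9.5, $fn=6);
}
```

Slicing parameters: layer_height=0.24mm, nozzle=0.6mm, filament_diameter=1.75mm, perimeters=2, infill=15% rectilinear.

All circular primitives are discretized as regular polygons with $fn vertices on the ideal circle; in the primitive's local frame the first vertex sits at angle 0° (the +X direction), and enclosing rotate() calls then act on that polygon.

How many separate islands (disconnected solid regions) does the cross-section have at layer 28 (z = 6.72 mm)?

At z = 6.72 mm: the 19.5×9.5 cube contributes its full rectangle; the cube at (14, 16) is present — its section is the full 29×27.5 rectangle; Combining (union): the 2 present regions are separate (no shared area or edge), so areas and boundary lengths simply add and each stays a separate island — 2 connected regions; the cylinder at (-1, 5.5) is not intersected at this z (z outside [11.5, 15.5]); After the difference (first − rest): none of the subtracted shapes is present at this height, so the result so far is unchanged — 2 connected regions. Overall, the cross-section has 2 separate islands. Island count = 2.

2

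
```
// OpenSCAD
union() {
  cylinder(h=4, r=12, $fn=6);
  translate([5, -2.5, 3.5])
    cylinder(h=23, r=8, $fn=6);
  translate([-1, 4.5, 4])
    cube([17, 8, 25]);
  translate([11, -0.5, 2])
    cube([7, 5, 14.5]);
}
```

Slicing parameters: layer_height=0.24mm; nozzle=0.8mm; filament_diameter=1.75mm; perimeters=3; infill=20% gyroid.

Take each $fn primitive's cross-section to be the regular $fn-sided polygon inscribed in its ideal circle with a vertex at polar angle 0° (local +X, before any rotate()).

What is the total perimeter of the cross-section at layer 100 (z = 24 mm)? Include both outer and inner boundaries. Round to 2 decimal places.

98.00 mm

At z = 24 mm: the cylinder does not reach this height (z outside [0, 4]); the r=8 cylinder at (5, -2.5) contributes a regular 6-gon of circumradius 8 (perimeter = 2·6·8.000·sin(180°/6) = 48.00 mm); the cube at (-1, 4.5) (footprint 17×8) is included at this height (perimeter 50.00 mm); the cube at (11, -0.5) does not reach this height (z outside [2, 16.5]); Combining (union): the 2 present regions are separate (no shared area or edge), so areas and boundary lengths simply add and each stays a separate island — boundary = 98.00 mm. Overall, the cross-section has 2 separate islands. Total boundary length (outer) = 98.00 mm.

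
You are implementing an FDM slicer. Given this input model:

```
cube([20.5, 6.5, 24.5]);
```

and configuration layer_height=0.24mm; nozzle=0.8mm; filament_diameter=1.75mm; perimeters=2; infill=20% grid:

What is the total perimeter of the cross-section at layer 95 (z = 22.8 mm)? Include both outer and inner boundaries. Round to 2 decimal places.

54.00 mm

At z = 22.8 mm: the cube (footprint 20.5×6.5) is included at this height (perimeter 54.00 mm). Overall, the cross-section is a single solid region. Total boundary length (outer) = 54.00 mm.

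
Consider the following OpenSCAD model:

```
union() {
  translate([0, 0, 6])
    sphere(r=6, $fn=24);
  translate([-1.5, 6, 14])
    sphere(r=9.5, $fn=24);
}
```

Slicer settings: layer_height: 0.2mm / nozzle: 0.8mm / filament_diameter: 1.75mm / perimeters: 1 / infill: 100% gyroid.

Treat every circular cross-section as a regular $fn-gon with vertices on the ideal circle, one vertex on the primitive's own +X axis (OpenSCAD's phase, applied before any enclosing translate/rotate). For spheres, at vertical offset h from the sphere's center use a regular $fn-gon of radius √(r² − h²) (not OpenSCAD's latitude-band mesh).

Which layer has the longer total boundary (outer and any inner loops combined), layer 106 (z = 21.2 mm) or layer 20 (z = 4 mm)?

Layer 106 (z = 21.2): the sphere does not reach this height (|z−center|=15.200 > r=6); the r=9.5 sphere at (-1.5, 6) slices to a regular 24-gon of circumradius 6.198 (√(r²−h²) with h=7.2 from center) (perimeter = 2·24·6.198·sin(180°/24) = 38.83 mm); Taking the union: only the r=9.5 sphere at (-1.5, 6) is present, so the union is just that shape — boundary = 38.83 mm. So its perimeter = 38.83 mm. Layer 20 (z = 4): the sphere: section is a regular 24-gon, circumradius = √(r²−h²) = √(6²−2²) = 5.657 (perimeter = 2·24·5.657·sin(180°/24) = 35.44 mm); the sphere at (-1.5, 6) does not reach this height (|z−center|=10.000 > r=9.5); Merging all regions: only the r=6 sphere is present, so the union is just that shape — boundary = 35.44 mm. So its perimeter = 35.44 mm. Layer 106 is larger (38.83 vs 35.44 mm).

layer 106 (z = 21.2 mm)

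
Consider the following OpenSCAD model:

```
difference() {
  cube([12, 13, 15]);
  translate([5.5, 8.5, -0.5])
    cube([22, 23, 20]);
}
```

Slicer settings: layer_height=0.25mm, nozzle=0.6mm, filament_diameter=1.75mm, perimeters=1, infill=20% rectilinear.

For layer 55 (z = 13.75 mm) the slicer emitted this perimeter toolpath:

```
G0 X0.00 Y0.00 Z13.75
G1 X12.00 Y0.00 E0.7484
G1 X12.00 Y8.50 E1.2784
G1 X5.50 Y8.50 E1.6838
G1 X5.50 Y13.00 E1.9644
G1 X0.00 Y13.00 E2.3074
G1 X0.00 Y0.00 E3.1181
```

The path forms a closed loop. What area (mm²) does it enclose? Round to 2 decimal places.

Apply the shoelace formula to the sequence of (X, Y) vertices; enclosed area = 126.75 mm².

126.75 mm²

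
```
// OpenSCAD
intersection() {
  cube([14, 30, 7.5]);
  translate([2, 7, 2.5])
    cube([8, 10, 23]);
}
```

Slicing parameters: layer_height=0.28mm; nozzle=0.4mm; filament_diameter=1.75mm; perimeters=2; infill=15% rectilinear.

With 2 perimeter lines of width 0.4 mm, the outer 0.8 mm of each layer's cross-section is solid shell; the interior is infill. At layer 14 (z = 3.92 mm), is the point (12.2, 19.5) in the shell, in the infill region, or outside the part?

At z = 3.92 mm: the 14×30 cube contributes its full rectangle; the cube at (2, 7) is present — its section is the full 8×10 rectangle; Taking the intersection: the 8×10 cube at (2, 7) lies inside the 14×30 cube, so the common part is the 8×10 cube at (2, 7) itself — 1 connected region. Overall, the cross-section is a single solid region. The nearest boundary edge runs (2.00, 17.00)→(10.00, 17.00); distance from the point to it = 3.33 mm. The point is not inside any of the regions above, so it lies outside the cross-section (3.33 mm from the nearest boundary).

outside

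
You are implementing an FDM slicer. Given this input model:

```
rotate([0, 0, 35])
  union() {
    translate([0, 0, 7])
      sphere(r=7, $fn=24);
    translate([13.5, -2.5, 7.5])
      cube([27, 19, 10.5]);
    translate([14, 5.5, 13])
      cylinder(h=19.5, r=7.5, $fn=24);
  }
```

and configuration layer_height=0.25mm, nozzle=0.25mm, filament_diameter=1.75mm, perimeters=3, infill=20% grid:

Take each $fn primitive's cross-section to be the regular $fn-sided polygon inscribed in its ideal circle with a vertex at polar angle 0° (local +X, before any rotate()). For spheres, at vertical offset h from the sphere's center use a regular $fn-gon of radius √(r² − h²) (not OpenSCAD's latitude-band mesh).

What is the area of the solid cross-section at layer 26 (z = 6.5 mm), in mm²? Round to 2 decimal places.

At z = 6.5 mm: the sphere: section is a regular 24-gon, circumradius = √(r²−h²) = √(7²−0.5²) = 6.982 (area = (24/2)·6.982²·sin(360°/24) = 151.41 mm²); the cube at (13.5, -2.5) is absent (z outside [7.5, 18]); the cylinder at (14, 5.5) does not reach this height (z outside [13, 32.5]); Taking the union: only the r=7 sphere is present, so the union is just that shape — area = 151.41 mm²; (rotated 35° about Z; rotation is an isometry so areas/perimeters/island counts are preserved). Overall, the cross-section is a single solid region. Net area = 151.41 mm².

151.41 mm²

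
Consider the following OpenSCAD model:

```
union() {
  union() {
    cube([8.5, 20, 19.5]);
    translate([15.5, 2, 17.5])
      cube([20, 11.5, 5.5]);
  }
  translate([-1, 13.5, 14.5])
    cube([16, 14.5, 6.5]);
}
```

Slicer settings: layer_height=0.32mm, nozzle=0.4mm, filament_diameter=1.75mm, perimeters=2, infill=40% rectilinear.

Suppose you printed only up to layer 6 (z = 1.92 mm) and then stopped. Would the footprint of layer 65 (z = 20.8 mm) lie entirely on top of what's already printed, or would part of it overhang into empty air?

part overhangs

Compare the two slices. At z = 1.92: the cube is present — its section is the full 8.5×20 rectangle (area 170.00 mm²); the cube at (15.5, 2) is absent (z outside [17.5, 23]); Merging all regions: only the 8.5×20 cube is present, so the union is just that shape — area = 170.00 mm²; the cube at (-1, 13.5) is not intersected at this z (z outside [14.5, 21]); Taking the union: only the result so far is present, so the union is just that shape — area = 170.00 mm². At z = 20.8: the cube does not reach this height (z outside [0, 19.5]); the cube at (15.5, 2) (footprint 20×11.5) is included at this height (area 230.00 mm²); Combining (union): only the 20×11.5 cube at (15.5, 2) is present, so the union is just that shape — area = 230.00 mm²; the cube at (-1, 13.5) (footprint 16×14.5) is included at this height (area 232.00 mm²); Taking the union: the 2 present regions are separate (no shared area or edge), so areas and boundary lengths simply add and each stays a separate island — area = 462.00 mm². Checking containment: at z = 20.8 the cross-section extends beyond the z = 1.92 cross-section by about 406.75 mm².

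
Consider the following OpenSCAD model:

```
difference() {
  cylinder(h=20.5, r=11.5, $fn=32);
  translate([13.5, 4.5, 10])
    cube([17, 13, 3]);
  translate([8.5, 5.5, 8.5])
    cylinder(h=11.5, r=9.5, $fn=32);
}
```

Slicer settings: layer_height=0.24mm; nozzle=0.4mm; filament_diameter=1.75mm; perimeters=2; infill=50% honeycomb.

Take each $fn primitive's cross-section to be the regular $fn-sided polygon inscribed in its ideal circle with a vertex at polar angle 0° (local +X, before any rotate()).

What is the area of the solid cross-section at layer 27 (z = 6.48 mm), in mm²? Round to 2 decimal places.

At z = 6.48 mm: the r=11.5 cylinder gives a regular 32-gon of circumradius 11.5 (constant along its height) (area = (32/2)·11.500²·sin(360°/32) = 412.81 mm²); the cube at (13.5, 4.5) does not reach this height (z outside [10, 13]); the cylinder at (8.5, 5.5) is absent (z outside [8.5, 20]); Taking the first minus the rest: none of the subtracted shapes is present at this height, so the r=11.5 cylinder is unchanged — area = 412.81 mm². Overall, the cross-section is a single solid region. Net area = 412.81 mm².

412.81 mm²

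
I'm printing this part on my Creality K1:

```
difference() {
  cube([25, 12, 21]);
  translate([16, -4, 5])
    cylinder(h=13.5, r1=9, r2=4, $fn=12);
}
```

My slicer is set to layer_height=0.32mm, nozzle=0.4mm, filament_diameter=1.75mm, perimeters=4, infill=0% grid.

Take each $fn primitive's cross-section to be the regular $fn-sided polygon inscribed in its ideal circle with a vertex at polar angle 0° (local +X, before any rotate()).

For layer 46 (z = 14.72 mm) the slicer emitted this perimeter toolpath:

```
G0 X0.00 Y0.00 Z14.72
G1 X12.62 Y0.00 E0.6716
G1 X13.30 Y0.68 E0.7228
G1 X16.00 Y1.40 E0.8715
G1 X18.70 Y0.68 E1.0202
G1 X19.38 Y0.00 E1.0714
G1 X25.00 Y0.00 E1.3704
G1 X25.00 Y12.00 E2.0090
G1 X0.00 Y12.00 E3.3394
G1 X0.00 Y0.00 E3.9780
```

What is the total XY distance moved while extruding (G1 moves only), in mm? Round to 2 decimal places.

74.75 mm

Sum the Euclidean lengths of each G1 segment: total = 74.75 mm.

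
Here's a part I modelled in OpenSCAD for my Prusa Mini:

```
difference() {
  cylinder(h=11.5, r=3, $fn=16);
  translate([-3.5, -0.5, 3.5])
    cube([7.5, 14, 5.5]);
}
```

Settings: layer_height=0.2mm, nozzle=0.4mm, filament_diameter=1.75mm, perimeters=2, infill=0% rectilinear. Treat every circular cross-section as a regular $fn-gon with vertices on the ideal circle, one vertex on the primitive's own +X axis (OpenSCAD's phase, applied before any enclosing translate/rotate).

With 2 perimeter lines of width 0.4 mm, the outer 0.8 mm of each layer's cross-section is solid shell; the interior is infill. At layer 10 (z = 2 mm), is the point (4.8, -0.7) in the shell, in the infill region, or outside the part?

At z = 2 mm: the r=3 cylinder gives a regular 16-gon of circumradius 3 (constant along its height); the cube at (-3.5, -0.5) does not reach this height (z outside [3.5, 9]); Subtracting the remaining from the first: none of the subtracted shapes is present at this height, so the r=3 cylinder is unchanged — 1 connected region. Overall, the cross-section is a single solid region. The nearest boundary edge runs (2.77, -1.15)→(3.00, 0.00); distance from the point to it = 1.90 mm. The point is not inside any of the regions above, so it lies outside the cross-section (1.90 mm from the nearest boundary).

outside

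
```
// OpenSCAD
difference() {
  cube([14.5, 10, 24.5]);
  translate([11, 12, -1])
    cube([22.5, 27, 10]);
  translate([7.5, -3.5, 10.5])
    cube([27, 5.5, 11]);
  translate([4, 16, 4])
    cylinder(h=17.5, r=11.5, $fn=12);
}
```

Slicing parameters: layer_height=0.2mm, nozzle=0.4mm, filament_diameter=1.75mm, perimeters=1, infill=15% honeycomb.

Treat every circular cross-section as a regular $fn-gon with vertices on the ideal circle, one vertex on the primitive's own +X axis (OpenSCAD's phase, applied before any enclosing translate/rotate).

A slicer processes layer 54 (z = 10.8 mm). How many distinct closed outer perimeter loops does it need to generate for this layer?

1

At z = 10.8 mm: the 14.5×10 cube contributes its full rectangle; the cube at (11, 12) is absent (z outside [-1, 9]); the cube at (7.5, -3.5) is present — its section is the full 27×5.5 rectangle; the cylinder at (4, 16): section is a regular 12-gon, circumradius r=11.5; Taking the first minus the rest: starting from the 14.5×10 cube, the 27×5.5 cube at (7.5, -3.5) partially overlaps it — only the 14.00 mm² overlap (of its 148.50 mm²) is removed, clipping the outline; the r=11.5 cylinder at (4, 16) partially overlaps it — only the 54.89 mm² overlap (of its 396.75 mm²) is removed, clipping the outline — 1 connected region. The result has 1 disconnected region.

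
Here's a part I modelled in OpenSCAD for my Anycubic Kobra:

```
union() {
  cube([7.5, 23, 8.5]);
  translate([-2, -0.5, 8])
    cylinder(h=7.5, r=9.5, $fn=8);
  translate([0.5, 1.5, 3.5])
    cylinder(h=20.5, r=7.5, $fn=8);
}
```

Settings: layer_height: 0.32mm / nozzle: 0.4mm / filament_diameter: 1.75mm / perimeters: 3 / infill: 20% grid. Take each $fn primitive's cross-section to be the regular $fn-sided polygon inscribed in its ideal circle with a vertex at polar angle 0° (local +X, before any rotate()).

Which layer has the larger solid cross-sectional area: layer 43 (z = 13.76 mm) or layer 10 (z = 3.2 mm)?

layer 43 (z = 13.76 mm)

Layer 43 (z = 13.76): the cube is absent (z outside [0, 8.5]); the r=9.5 cylinder at (-2, -0.5) contributes a regular 8-gon of circumradius 9.5 (area = (8/2)·9.500²·sin(360°/8) = 255.27 mm²); the r=7.5 cylinder at (0.5, 1.5) gives a regular 8-gon of circumradius 7.5 (constant along its height) (area = (8/2)·7.500²·sin(360°/8) = 159.10 mm²); Combining (union): the regions partially overlap — summed areas 414.36 mm² minus the doubly-counted overlap 145.80 mm² gives 268.56 mm² — area = 268.56 mm². So its area = 268.56 mm². Layer 10 (z = 3.2): the cube (footprint 7.5×23) is included at this height (area 172.50 mm²); the cylinder at (-2, -0.5) is absent (z outside [8, 15.5]); the cylinder at (0.5, 1.5) does not reach this height (z outside [3.5, 24]); Merging all regions: only the 7.5×23 cube is present, so the union is just that shape — area = 172.50 mm². So its area = 172.50 mm². Layer 43 is larger (268.56 vs 172.50 mm²).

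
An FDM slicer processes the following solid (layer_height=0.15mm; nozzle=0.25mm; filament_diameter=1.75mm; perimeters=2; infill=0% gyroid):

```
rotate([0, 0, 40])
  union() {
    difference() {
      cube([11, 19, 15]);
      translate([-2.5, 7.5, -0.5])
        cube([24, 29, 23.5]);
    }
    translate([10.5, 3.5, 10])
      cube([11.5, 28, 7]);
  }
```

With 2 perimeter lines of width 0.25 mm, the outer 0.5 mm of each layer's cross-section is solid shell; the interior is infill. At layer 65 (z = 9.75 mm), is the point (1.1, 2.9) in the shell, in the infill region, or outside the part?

infill

At z = 9.75 mm: the cube is present — its section is the full 11×19 rectangle; the 24×29 cube at (-2.5, 7.5) contributes its full rectangle; Taking the first minus the rest: starting from the 11×19 cube, the 24×29 cube at (-2.5, 7.5) partially overlaps it — only the 126.50 mm² overlap (of its 696.00 mm²) is removed, clipping the outline — 1 connected region; the cube at (10.5, 3.5) is not intersected at this z (z outside [10, 17]); Taking the union: only that combined region is present, so the union is just that shape — 1 connected region; (rotated 40° about Z; rotation is an isometry so areas/perimeters/island counts are preserved). Overall, the cross-section is a single solid region. Undo the 40° rotation: the query point maps to (2.707, 1.514) in the un-rotated model frame. The nearest boundary edge runs (11.00, 0.00)→(0.00, 0.00); distance from the point to it = 1.51 mm. The point is inside the cross-section and 1.51 mm from the nearest boundary — more than the 0.5 mm shell width (2 × 0.25), so it's in the infill interior.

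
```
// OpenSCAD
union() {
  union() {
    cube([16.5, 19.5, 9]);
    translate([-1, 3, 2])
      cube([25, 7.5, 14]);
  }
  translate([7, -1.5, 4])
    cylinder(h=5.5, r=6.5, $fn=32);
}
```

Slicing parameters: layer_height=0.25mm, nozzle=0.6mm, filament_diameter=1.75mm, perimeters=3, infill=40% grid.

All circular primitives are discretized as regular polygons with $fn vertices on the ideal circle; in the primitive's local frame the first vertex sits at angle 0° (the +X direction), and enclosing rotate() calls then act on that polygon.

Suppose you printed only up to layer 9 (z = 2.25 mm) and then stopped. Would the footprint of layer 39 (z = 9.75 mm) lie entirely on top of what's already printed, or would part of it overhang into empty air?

Compare the two slices. At z = 2.25: the cube is present — its section is the full 16.5×19.5 rectangle (area 321.75 mm²); the cube at (-1, 3) is present — its section is the full 25×7.5 rectangle (area 187.50 mm²); Merging all regions: the regions partially overlap — summed areas 509.25 mm² minus the doubly-counted overlap 123.75 mm² gives 385.50 mm² — area = 385.50 mm²; the cylinder at (7, -1.5) does not reach this height (z outside [4, 9.5]); Taking the union: only the result so far is present, so the union is just that shape — area = 385.50 mm². At z = 9.75: the cube is not intersected at this z (z outside [0, 9]); the 25×7.5 cube at (-1, 3) contributes its full rectangle (area 187.50 mm²); Combining (union): only the 25×7.5 cube at (-1, 3) is present, so the union is just that shape — area = 187.50 mm²; the cylinder at (7, -1.5) does not reach this height (z outside [4, 9.5]); Taking the union: only that combined region is present, so the union is just that shape — area = 187.50 mm². Checking containment: the cross-section at z = 9.75 is a subset of the cross-section at z = 2.25.

entirely on top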